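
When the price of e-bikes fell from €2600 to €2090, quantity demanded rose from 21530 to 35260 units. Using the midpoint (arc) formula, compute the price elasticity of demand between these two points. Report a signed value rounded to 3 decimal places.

%ΔQ = (35260 − 21530) / [(21530 + 35260)/2] = 13730/28395 = 0.483535…
%ΔP = (2090 − 2600) / [(2600 + 2090)/2] = -510/2345 = -0.217484…
Arc Ed = %ΔQ / %ΔP = (13730/28395) / (-510/2345) = -2.22331…

-2.223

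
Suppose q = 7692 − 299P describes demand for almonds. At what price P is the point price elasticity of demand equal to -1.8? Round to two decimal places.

Ed = −299P/(7692 − 299P). Set this equal to -1.8:
299P = 1.8·(7692 − 299P) ⇒ 299P(1 + 1.8) = 1.8·7692
P = 1.8·7692 / (299·2.8) = 16.5379…

16.54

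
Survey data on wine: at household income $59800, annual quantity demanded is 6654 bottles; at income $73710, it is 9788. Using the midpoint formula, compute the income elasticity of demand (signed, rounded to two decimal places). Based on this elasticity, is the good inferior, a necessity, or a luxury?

1.83; luxury

%ΔQ = (9788 − 6654)/[( 6654 + 9788)/2] = 3134/8221 = 0.381218…
%ΔIncome = (73710 − 59800)/[( 59800 + 73710)/2] = 13910/66755 = 0.208373…
E_income = (3134/8221) / (13910/66755) = 1.8294…
E_income > 1 ⇒ normal good, luxury.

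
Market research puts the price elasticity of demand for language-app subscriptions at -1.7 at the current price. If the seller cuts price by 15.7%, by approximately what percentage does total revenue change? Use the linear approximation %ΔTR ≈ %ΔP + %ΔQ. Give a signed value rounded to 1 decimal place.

+11.0%

%ΔQ ≈ Ed × %ΔP = (-1.7) × (-15.7%) = +26.6900%
%ΔTR ≈ %ΔP + %ΔQ = (-15.7%) + (+26.6900%) = +10.9900%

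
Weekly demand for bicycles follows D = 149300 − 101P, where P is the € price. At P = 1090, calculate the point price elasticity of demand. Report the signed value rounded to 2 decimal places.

-2.81

dD/dP = −101. At P = 1090, D = 149300 − 101(1090) = 39210.
Ed = (dD/dP)·(P/D) = −101 × (1090/39210) = -2.8077…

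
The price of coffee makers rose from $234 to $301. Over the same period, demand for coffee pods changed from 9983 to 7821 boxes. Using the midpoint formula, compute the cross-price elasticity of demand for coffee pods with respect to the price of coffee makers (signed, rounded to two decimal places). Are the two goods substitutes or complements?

-0.97; complements

%ΔQ_{coffee pods} = (7821 − 9983)/avg = -2162/8902 = -0.242866…
%ΔP_{coffee makers} = (301 − 234)/avg = 67/267.5 = 0.250467…
E_cross = (-2162/8902) / (67/267.5) = -0.9696…
E_cross < 0 ⇒ the goods are complements.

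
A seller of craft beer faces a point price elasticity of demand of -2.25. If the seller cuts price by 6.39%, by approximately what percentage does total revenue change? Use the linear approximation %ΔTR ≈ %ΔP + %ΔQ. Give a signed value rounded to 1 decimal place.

+8.0%

%ΔQ ≈ Ed × %ΔP = (-2.25) × (-6.39%) = +14.3775%
%ΔTR ≈ %ΔP + %ΔQ = (-6.39%) + (+14.3775%) = +7.9875%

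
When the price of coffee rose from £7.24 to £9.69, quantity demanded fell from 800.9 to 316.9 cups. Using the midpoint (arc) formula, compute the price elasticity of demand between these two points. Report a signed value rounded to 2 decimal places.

-2.99

%ΔQ = (316.9 − 800.9) / [(800.9 + 316.9)/2] = -484/558.9 = -0.865986…
%ΔP = (9.69 − 7.24) / [(7.24 + 9.69)/2] = 2.45/8.465 = 0.289427…
Arc Ed = %ΔQ / %ΔP = (-484/558.9) / (2.45/8.465) = -2.9920…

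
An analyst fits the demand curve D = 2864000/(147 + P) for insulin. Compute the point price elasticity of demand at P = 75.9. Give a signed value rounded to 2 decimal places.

-0.34

dD/dP = −2864000/(147 + P)² = -57.6438. At P = 75.9, D = 12848.8.
Ed = (dD/dP)·(P/D) = (-57.6438) × (75.9/12848.8) = -0.3405…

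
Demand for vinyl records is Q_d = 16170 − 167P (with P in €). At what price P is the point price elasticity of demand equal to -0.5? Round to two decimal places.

32.28

Ed = −167P/(16170 − 167P). Set this equal to -0.5:
167P = 0.5·(16170 − 167P) ⇒ 167P(1 + 0.5) = 0.5·16170
P = 0.5·16170 / (167·1.5) = 32.2754…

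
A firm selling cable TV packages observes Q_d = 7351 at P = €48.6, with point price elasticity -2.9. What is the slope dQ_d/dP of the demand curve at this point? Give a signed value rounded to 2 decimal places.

Ed = (dQ_d/dP)·(P/Q_d) ⇒ dQ_d/dP = Ed·Q_d/P = (-2.9)·7351/48.6 = -438.6399…

-438.64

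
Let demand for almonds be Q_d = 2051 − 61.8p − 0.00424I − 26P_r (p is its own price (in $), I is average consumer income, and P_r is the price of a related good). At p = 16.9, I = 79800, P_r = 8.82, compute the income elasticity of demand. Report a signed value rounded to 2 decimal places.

-0.77

At the given values, Q_d = 2051 − 61.8(16.9) − 0.00424(79800) − 26(8.82) = 438.908.
∂Q_d/∂I = -0.00424.
E = (-0.00424) × (79800/438.908) = -0.7708…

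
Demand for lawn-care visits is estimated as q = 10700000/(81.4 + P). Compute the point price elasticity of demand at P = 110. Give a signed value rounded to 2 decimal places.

dq/dP = −10700000/(81.4 + P)² = -292.079. At P = 110, q = 55903.9.
Ed = (dq/dP)·(P/q) = (-292.079) × (110/55903.9) = -0.5747…

-0.57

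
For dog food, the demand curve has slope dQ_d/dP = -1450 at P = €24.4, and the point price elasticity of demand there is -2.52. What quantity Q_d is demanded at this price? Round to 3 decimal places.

14039.683

Ed = (dQ_d/dP)·(P/Q_d) ⇒ Q_d = (dQ_d/dP)·P/Ed = (-1450)·24.4/(-2.52) = 14039.68253…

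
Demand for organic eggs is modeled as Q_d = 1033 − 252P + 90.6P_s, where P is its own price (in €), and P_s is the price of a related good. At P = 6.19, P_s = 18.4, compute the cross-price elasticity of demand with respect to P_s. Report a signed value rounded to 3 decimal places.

1.462

At the given values, Q_d = 1033 − 252(6.19) + 90.6(18.4) = 1140.16.
∂Q_d/∂P_s = 90.6.
E = (90.6) × (18.4/1140.16) = 1.46211…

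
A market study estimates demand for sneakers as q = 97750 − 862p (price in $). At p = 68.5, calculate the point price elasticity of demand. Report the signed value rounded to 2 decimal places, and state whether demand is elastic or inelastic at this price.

dq/dp = −862. At p = 68.5, q = 97750 − 862(68.5) = 38703.
Ed = (dq/dp)·(p/q) = −862 × (68.5/38703) = -1.5256…
|Ed| = 1.53 > 1, so demand is elastic.

-1.53; elastic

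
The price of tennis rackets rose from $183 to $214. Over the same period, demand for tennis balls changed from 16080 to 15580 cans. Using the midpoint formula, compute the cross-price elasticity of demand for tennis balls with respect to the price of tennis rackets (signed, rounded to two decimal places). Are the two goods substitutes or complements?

%ΔQ_{tennis balls} = (15580 − 16080)/avg = -500/15830 = -0.031585…
%ΔP_{tennis rackets} = (214 − 183)/avg = 31/198.5 = 0.156171…
E_cross = (-500/15830) / (31/198.5) = -0.2022…
E_cross < 0 ⇒ the goods are complements.

-0.20; complements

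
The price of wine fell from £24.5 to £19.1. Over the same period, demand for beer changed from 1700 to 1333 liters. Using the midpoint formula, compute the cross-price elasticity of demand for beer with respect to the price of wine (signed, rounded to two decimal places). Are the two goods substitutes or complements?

%ΔQ_{beer} = (1333 − 1700)/avg = -367/1516.5 = -0.242004…
%ΔP_{wine} = (19.1 − 24.5)/avg = -5.4/21.8 = -0.247706…
E_cross = (-367/1516.5) / (-5.4/21.8) = 0.9769…
E_cross > 0 ⇒ the goods are substitutes.

0.98; substitutes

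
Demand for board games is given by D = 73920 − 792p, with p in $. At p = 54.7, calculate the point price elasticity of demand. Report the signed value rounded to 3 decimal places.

-1.416

dD/dp = −792. At p = 54.7, D = 73920 − 792(54.7) = 30597.6.
Ed = (dD/dp)·(p/D) = −792 × (54.7/30597.6) = -1.41587…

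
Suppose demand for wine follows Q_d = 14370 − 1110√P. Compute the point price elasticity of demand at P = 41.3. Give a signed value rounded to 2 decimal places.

-0.49

dQ_d/dP = −1110/(2√P) = -86.3611. At P = 41.3, Q_d = 7236.58.
Ed = (dQ_d/dP)·(P/Q_d) = (-86.3611) × (41.3/7236.58) = -0.4928…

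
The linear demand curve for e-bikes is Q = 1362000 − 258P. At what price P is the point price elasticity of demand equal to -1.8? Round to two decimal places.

3393.69

Ed = −258P/(1362000 − 258P). Set this equal to -1.8:
258P = 1.8·(1362000 − 258P) ⇒ 258P(1 + 1.8) = 1.8·1362000
P = 1.8·1362000 / (258·2.8) = 3393.6877…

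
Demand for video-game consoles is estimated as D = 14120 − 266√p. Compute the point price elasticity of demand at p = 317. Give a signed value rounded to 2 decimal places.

dD/dp = −266/(2√p) = -7.47002. At p = 317, D = 9384.
Ed = (dD/dp)·(p/D) = (-7.47002) × (317/9384) = -0.2523…

-0.25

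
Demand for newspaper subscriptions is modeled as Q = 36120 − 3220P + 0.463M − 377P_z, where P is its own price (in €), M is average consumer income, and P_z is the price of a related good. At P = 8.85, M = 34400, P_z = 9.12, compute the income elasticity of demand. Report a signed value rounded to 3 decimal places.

At the given values, Q = 36120 − 3220(8.85) + 0.463(34400) − 377(9.12) = 20111.96.
∂Q/∂M = 0.463.
E = (0.463) × (34400/20111.96) = 0.79192…

0.792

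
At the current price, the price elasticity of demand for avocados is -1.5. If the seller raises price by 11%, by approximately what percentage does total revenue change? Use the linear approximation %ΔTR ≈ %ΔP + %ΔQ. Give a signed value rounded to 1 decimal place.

-5.5%

%ΔQ ≈ Ed × %ΔP = (-1.5) × (+11%) = -16.5000%
%ΔTR ≈ %ΔP + %ΔQ = (+11%) + (-16.5000%) = -5.5000%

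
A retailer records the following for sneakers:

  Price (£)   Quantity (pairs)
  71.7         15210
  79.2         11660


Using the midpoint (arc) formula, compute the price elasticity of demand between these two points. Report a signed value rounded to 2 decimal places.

-2.66

%ΔQ = (11660 − 15210) / [(15210 + 11660)/2] = -3550/13435 = -0.264235…
%ΔP = (79.2 − 71.7) / [(71.7 + 79.2)/2] = 7.5/75.45 = 0.099403…
Arc Ed = %ΔQ / %ΔP = (-3550/13435) / (7.5/75.45) = -2.6582…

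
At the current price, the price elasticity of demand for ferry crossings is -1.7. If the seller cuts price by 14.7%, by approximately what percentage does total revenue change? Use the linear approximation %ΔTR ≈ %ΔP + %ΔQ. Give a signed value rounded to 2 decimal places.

%ΔQ ≈ Ed × %ΔP = (-1.7) × (-14.7%) = +24.9900%
%ΔTR ≈ %ΔP + %ΔQ = (-14.7%) + (+24.9900%) = +10.2900%

+10.29%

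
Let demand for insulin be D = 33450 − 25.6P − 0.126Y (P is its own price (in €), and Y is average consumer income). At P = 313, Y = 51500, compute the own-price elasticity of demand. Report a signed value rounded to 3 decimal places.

At the given values, D = 33450 − 25.6(313) − 0.126(51500) = 18948.2.
∂D/∂P = −25.6.
E = (-25.6) × (313/18948.2) = -0.42287…

-0.423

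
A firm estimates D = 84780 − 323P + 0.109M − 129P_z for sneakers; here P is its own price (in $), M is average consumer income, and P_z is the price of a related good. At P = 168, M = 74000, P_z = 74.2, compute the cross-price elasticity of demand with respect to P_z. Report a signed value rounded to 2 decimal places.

At the given values, D = 84780 − 323(168) + 0.109(74000) − 129(74.2) = 29010.2.
∂D/∂P_z = -129.
E = (-129) × (74.2/29010.2) = -0.3299…

-0.33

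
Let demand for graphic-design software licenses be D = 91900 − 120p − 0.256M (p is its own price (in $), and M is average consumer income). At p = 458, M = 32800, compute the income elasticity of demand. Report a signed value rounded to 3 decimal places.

-0.294

At the given values, D = 91900 − 120(458) − 0.256(32800) = 28543.2.
∂D/∂M = -0.256.
E = (-0.256) × (32800/28543.2) = -0.29417…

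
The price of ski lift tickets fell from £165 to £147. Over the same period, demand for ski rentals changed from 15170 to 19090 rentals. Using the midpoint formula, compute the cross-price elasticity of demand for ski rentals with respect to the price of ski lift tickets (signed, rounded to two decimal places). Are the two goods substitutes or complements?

%ΔQ_{ski rentals} = (19090 − 15170)/avg = 3920/17130 = 0.228838…
%ΔP_{ski lift tickets} = (147 − 165)/avg = -18/156 = -0.115384…
E_cross = (3920/17130) / (-18/156) = -1.9832…
E_cross < 0 ⇒ the goods are complements.

-1.98; complements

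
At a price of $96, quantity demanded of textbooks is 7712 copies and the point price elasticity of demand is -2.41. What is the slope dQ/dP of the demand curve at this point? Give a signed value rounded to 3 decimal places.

Ed = (dQ/dP)·(P/Q) ⇒ dQ/dP = Ed·Q/P = (-2.41)·7712/96 = -193.60333…

-193.603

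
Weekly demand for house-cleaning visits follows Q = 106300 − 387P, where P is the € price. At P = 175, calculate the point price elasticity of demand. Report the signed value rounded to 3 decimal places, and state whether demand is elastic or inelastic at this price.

dQ/dP = −387. At P = 175, Q = 106300 − 387(175) = 38575.
Ed = (dQ/dP)·(P/Q) = −387 × (175/38575) = -1.75567…
|Ed| = 1.756 > 1, so demand is elastic.

-1.756; elastic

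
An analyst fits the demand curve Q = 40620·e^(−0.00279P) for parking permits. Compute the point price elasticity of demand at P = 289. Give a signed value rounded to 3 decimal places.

-0.806

dQ/dP = −0.00279·Q = -50.6021. At P = 289, Q = 18136.9.
Ed = (dQ/dP)·(P/Q) = (-50.6021) × (289/18136.9) = -0.80631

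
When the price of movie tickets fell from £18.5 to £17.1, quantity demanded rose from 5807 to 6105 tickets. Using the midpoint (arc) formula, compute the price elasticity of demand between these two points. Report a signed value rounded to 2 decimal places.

%ΔQ = (6105 − 5807) / [(5807 + 6105)/2] = 298/5956 = 0.050033…
%ΔP = (17.1 − 18.5) / [(18.5 + 17.1)/2] = -1.4/17.8 = -0.078651…
Arc Ed = %ΔQ / %ΔP = (298/5956) / (-1.4/17.8) = -0.6361…

-0.64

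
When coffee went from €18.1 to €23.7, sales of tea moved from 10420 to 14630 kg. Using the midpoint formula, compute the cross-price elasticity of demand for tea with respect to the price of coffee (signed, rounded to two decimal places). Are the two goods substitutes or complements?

%ΔQ_{tea} = (14630 − 10420)/avg = 4210/12525 = 0.336127…
%ΔP_{coffee} = (23.7 − 18.1)/avg = 5.6/20.9 = 0.267942…
E_cross = (4210/12525) / (5.6/20.9) = 1.2544…
E_cross > 0 ⇒ the goods are substitutes.

1.25; substitutes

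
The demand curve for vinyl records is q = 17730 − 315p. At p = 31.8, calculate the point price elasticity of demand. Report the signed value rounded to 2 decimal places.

-1.30

dq/dp = −315. At p = 31.8, q = 17730 − 315(31.8) = 7713.
Ed = (dq/dp)·(p/q) = −315 × (31.8/7713) = -1.2987…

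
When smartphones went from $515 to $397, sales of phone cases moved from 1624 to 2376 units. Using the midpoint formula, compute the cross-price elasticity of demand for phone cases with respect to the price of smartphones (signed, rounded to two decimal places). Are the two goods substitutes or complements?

%ΔQ_{phone cases} = (2376 − 1624)/avg = 752/2000 = 0.376
%ΔP_{smartphones} = (397 − 515)/avg = -118/456 = -0.258771…
E_cross = (752/2000) / (-118/456) = -1.4530…
E_cross < 0 ⇒ the goods are complements.

-1.45; complements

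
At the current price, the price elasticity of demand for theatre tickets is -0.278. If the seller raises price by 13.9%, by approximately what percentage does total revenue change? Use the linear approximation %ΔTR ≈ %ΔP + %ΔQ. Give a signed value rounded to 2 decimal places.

%ΔQ ≈ Ed × %ΔP = (-0.278) × (+13.9%) = -3.8642%
%ΔTR ≈ %ΔP + %ΔQ = (+13.9%) + (-3.8642%) = +10.0358%

+10.04%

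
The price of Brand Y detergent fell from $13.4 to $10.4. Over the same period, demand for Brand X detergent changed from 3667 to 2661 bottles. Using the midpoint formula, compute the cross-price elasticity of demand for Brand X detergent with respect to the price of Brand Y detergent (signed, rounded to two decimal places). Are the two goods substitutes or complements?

%ΔQ_{Brand X detergent} = (2661 − 3667)/avg = -1006/3164 = -0.317951…
%ΔP_{Brand Y detergent} = (10.4 − 13.4)/avg = -3/11.9 = -0.252100…
E_cross = (-1006/3164) / (-3/11.9) = 1.2612…
E_cross > 0 ⇒ the goods are substitutes.

1.26; substitutes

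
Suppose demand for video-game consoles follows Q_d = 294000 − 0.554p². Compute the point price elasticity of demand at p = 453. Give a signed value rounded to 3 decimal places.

dQ_d/dp = −2·0.554·p = -501.924. At p = 453, Q_d = 180314.214.
Ed = (dQ_d/dp)·(p/Q_d) = (-501.924) × (453/180314.214) = -1.26097…

-1.261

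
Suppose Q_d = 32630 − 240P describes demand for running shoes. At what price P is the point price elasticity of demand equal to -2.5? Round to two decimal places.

Ed = −240P/(32630 − 240P). Set this equal to -2.5:
240P = 2.5·(32630 − 240P) ⇒ 240P(1 + 2.5) = 2.5·32630
P = 2.5·32630 / (240·3.5) = 97.1130…

97.11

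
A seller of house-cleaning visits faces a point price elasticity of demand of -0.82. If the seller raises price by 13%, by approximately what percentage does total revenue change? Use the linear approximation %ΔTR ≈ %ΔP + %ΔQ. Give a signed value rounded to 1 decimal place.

%ΔQ ≈ Ed × %ΔP = (-0.82) × (+13%) = -10.6600%
%ΔTR ≈ %ΔP + %ΔQ = (+13%) + (-10.6600%) = +2.3400%

+2.3%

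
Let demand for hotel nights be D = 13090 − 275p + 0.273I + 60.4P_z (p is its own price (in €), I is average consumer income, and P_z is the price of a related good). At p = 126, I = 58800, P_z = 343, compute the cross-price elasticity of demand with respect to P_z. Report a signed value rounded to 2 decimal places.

At the given values, D = 13090 − 275(126) + 0.273(58800) + 60.4(343) = 15209.6.
∂D/∂P_z = 60.4.
E = (60.4) × (343/15209.6) = 1.3621…

1.36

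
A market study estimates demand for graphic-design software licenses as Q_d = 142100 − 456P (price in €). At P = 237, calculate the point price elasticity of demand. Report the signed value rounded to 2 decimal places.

-3.18

dQ_d/dP = −456. At P = 237, Q_d = 142100 − 456(237) = 34028.
Ed = (dQ_d/dP)·(P/Q_d) = −456 × (237/34028) = -3.1759…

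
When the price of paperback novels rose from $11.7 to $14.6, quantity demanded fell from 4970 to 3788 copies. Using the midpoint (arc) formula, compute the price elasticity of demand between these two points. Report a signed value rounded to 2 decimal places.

-1.22

%ΔQ = (3788 − 4970) / [(4970 + 3788)/2] = -1182/4379 = -0.269924…
%ΔP = (14.6 − 11.7) / [(11.7 + 14.6)/2] = 2.9/13.15 = 0.220532…
Arc Ed = %ΔQ / %ΔP = (-1182/4379) / (2.9/13.15) = -1.2239…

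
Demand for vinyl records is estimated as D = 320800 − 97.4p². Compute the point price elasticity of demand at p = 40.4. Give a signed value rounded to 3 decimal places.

dD/dp = −2·97.4·p = -7869.92. At p = 40.4, D = 161827.616.
Ed = (dD/dp)·(p/D) = (-7869.92) × (40.4/161827.616) = -1.96471…

-1.965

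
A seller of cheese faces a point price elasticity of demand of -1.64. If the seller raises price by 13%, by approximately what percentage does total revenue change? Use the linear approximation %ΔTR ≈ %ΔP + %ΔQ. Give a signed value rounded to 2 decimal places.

%ΔQ ≈ Ed × %ΔP = (-1.64) × (+13%) = -21.3200%
%ΔTR ≈ %ΔP + %ΔQ = (+13%) + (-21.3200%) = -8.3200%

-8.32%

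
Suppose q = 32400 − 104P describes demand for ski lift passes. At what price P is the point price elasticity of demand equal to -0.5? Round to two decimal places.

Ed = −104P/(32400 − 104P). Set this equal to -0.5:
104P = 0.5·(32400 − 104P) ⇒ 104P(1 + 0.5) = 0.5·32400
P = 0.5·32400 / (104·1.5) = 103.8461…

103.85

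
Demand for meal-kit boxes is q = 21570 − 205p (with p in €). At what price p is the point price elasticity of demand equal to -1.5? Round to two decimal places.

Ed = −205p/(21570 − 205p). Set this equal to -1.5:
205p = 1.5·(21570 − 205p) ⇒ 205p(1 + 1.5) = 1.5·21570
p = 1.5·21570 / (205·2.5) = 63.1317…

63.13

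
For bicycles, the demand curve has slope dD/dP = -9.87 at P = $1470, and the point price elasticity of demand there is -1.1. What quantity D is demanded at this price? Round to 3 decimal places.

Ed = (dD/dP)·(P/D) ⇒ D = (dD/dP)·P/Ed = (-9.87)·1470/(-1.1) = 13189.90909…

13189.909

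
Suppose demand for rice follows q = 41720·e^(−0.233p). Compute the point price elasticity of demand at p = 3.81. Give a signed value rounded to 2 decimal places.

dq/dp = −0.233·q = -4000.96. At p = 3.81, q = 17171.5.
Ed = (dq/dp)·(p/q) = (-4000.96) × (3.81/17171.5) = -0.8877…

-0.89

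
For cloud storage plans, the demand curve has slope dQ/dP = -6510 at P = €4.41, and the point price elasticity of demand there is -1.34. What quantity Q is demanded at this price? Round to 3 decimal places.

21424.701

Ed = (dQ/dP)·(P/Q) ⇒ Q = (dQ/dP)·P/Ed = (-6510)·4.41/(-1.34) = 21424.70149…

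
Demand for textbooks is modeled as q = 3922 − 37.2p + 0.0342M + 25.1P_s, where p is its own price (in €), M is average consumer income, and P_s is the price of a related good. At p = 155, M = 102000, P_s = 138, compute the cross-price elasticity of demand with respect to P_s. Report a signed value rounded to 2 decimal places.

0.68

At the given values, q = 3922 − 37.2(155) + 0.0342(102000) + 25.1(138) = 5108.2.
∂q/∂P_s = 25.1.
E = (25.1) × (138/5108.2) = 0.6780…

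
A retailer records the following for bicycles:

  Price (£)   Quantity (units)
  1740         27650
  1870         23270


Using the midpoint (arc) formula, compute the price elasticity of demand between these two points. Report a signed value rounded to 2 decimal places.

%ΔQ = (23270 − 27650) / [(27650 + 23270)/2] = -4380/25460 = -0.172034…
%ΔP = (1870 − 1740) / [(1740 + 1870)/2] = 130/1805 = 0.072022…
Arc Ed = %ΔQ / %ΔP = (-4380/25460) / (130/1805) = -2.3886…

-2.39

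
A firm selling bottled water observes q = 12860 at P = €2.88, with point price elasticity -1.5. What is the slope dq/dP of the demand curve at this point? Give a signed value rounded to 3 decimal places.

-6697.917

Ed = (dq/dP)·(P/q) ⇒ dq/dP = Ed·q/P = (-1.5)·12860/2.88 = -6697.91666…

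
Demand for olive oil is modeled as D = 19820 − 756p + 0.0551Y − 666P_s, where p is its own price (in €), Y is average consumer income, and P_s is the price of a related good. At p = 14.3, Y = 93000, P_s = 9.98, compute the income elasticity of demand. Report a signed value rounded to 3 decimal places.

0.684

At the given values, D = 19820 − 756(14.3) + 0.0551(93000) − 666(9.98) = 7486.82.
∂D/∂Y = 0.0551.
E = (0.0551) × (93000/7486.82) = 0.68444…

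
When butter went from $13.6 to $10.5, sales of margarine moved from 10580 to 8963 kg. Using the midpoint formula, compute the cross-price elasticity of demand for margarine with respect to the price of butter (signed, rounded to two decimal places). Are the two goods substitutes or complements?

%ΔQ_{margarine} = (8963 − 10580)/avg = -1617/9771.5 = -0.165481…
%ΔP_{butter} = (10.5 − 13.6)/avg = -3.1/12.05 = -0.257261…
E_cross = (-1617/9771.5) / (-3.1/12.05) = 0.6432…
E_cross > 0 ⇒ the goods are substitutes.

0.64; substitutes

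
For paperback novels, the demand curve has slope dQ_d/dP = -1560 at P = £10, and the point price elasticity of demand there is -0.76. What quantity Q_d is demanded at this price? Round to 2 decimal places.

20526.32

Ed = (dQ_d/dP)·(P/Q_d) ⇒ Q_d = (dQ_d/dP)·P/Ed = (-1560)·10/(-0.76) = 20526.3157…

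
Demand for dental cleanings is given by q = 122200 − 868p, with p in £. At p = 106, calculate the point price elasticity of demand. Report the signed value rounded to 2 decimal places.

dq/dp = −868. At p = 106, q = 122200 − 868(106) = 30192.
Ed = (dq/dp)·(p/q) = −868 × (106/30192) = -3.0474…

-3.05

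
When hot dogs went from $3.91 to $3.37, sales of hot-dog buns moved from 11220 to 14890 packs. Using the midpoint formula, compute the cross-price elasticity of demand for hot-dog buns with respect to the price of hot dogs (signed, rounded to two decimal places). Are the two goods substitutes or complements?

-1.89; complements

%ΔQ_{hot-dog buns} = (14890 − 11220)/avg = 3670/13055 = 0.281118…
%ΔP_{hot dogs} = (3.37 − 3.91)/avg = -0.54/3.64 = -0.148351…
E_cross = (3670/13055) / (-0.54/3.64) = -1.8949…
E_cross < 0 ⇒ the goods are complements.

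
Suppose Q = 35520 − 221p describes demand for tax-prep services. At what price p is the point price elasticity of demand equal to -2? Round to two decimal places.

107.15

Ed = −221p/(35520 − 221p). Set this equal to -2:
221p = 2·(35520 − 221p) ⇒ 221p(1 + 2) = 2·35520
p = 2·35520 / (221·3) = 107.1493…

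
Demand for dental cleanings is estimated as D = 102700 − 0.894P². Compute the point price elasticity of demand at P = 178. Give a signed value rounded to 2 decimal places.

-0.76

dD/dP = −2·0.894·P = -318.264. At P = 178, D = 74374.504.
Ed = (dD/dP)·(P/D) = (-318.264) × (178/74374.504) = -0.7616…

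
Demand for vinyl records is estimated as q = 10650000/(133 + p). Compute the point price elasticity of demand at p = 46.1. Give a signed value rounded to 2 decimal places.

dq/dp = −10650000/(133 + p)² = -332.016. At p = 46.1, q = 59464.
Ed = (dq/dp)·(p/q) = (-332.016) × (46.1/59464) = -0.2573…

-0.26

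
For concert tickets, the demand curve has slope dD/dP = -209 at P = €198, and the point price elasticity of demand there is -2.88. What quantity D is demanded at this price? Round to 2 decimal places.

14368.75

Ed = (dD/dP)·(P/D) ⇒ D = (dD/dP)·P/Ed = (-209)·198/(-2.88) = 14368.75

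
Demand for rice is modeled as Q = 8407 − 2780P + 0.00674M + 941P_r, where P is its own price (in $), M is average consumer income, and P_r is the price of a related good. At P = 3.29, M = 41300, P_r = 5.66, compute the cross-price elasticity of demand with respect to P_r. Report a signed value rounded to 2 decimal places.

1.09

At the given values, Q = 8407 − 2780(3.29) + 0.00674(41300) + 941(5.66) = 4865.222.
∂Q/∂P_r = 941.
E = (941) × (5.66/4865.222) = 1.0947…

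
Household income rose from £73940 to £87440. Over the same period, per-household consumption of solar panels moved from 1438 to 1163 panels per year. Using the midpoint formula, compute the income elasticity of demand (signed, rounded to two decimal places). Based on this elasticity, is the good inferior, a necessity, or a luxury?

-1.26; inferior

%ΔQ = (1163 − 1438)/[( 1438 + 1163)/2] = -275/1300.5 = -0.211457…
%ΔIncome = (87440 − 73940)/[( 73940 + 87440)/2] = 13500/80690 = 0.167306…
E_income = (-275/1300.5) / (13500/80690) = -1.2638…
E_income < 0 ⇒ inferior good.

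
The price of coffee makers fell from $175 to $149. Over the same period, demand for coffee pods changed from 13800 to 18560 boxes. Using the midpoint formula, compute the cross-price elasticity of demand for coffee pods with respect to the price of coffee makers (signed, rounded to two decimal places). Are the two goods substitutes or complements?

-1.83; complements

%ΔQ_{coffee pods} = (18560 − 13800)/avg = 4760/16180 = 0.294190…
%ΔP_{coffee makers} = (149 − 175)/avg = -26/162 = -0.160493…
E_cross = (4760/16180) / (-26/162) = -1.8330…
E_cross < 0 ⇒ the goods are complements.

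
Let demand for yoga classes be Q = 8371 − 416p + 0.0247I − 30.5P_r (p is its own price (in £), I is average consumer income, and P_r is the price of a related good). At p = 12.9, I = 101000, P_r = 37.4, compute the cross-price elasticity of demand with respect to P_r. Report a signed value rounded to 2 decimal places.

-0.26

At the given values, Q = 8371 − 416(12.9) + 0.0247(101000) − 30.5(37.4) = 4358.6.
∂Q/∂P_r = -30.5.
E = (-30.5) × (37.4/4358.6) = -0.2617…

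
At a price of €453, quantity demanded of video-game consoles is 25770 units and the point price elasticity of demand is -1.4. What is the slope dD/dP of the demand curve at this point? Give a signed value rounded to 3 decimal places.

Ed = (dD/dP)·(P/D) ⇒ dD/dP = Ed·D/P = (-1.4)·25770/453 = -79.64238…

-79.642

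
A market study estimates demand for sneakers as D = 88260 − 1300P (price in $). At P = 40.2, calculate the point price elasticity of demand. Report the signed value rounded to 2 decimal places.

dD/dP = −1300. At P = 40.2, D = 88260 − 1300(40.2) = 36000.
Ed = (dD/dP)·(P/D) = −1300 × (40.2/36000) = -1.4516…

-1.45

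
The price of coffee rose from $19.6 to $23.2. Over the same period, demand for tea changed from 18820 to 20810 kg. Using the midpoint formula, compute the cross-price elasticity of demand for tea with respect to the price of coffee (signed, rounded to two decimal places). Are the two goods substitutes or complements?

0.60; substitutes

%ΔQ_{tea} = (20810 − 18820)/avg = 1990/19815 = 0.100428…
%ΔP_{coffee} = (23.2 − 19.6)/avg = 3.6/21.4 = 0.168224…
E_cross = (1990/19815) / (3.6/21.4) = 0.5969…
E_cross > 0 ⇒ the goods are substitutes.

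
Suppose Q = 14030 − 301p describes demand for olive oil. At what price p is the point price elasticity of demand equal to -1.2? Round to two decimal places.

25.42

Ed = −301p/(14030 − 301p). Set this equal to -1.2:
301p = 1.2·(14030 − 301p) ⇒ 301p(1 + 1.2) = 1.2·14030
p = 1.2·14030 / (301·2.2) = 25.4243…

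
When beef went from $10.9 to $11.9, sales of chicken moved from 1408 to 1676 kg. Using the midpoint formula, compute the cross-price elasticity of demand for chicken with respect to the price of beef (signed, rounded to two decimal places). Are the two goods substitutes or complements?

1.98; substitutes

%ΔQ_{chicken} = (1676 − 1408)/avg = 268/1542 = 0.173800…
%ΔP_{beef} = (11.9 − 10.9)/avg = 1/11.4 = 0.087719…
E_cross = (268/1542) / (1/11.4) = 1.9813…
E_cross > 0 ⇒ the goods are substitutes.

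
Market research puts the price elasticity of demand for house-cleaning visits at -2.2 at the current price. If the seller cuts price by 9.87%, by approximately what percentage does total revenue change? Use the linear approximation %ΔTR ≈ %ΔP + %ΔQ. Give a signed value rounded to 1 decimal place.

%ΔQ ≈ Ed × %ΔP = (-2.2) × (-9.87%) = +21.7140%
%ΔTR ≈ %ΔP + %ΔQ = (-9.87%) + (+21.7140%) = +11.8440%

+11.8%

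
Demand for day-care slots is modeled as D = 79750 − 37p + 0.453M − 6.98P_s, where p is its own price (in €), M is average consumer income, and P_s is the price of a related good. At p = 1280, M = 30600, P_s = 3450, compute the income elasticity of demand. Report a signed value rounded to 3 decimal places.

0.625

At the given values, D = 79750 − 37(1280) + 0.453(30600) − 6.98(3450) = 22170.8.
∂D/∂M = 0.453.
E = (0.453) × (30600/22170.8) = 0.62522…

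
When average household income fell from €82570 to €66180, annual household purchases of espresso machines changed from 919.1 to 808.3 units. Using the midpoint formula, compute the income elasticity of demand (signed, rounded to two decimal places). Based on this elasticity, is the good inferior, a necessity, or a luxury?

0.58; necessity

%ΔQ = (808.3 − 919.1)/[( 919.1 + 808.3)/2] = -110.8/863.7 = -0.128285…
%ΔIncome = (66180 − 82570)/[( 82570 + 66180)/2] = -16390/74375 = -0.220369…
E_income = (-110.8/863.7) / (-16390/74375) = 0.5821…
0 < E_income < 1 ⇒ normal good, necessity.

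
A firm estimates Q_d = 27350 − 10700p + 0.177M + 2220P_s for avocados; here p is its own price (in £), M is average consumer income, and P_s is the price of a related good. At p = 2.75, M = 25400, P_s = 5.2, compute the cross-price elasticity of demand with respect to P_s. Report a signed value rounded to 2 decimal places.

At the given values, Q_d = 27350 − 10700(2.75) + 0.177(25400) + 2220(5.2) = 13964.8.
∂Q_d/∂P_s = 2220.
E = (2220) × (5.2/13964.8) = 0.8266…

0.83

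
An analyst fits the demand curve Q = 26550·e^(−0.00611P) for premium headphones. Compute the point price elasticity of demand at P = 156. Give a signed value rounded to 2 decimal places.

-0.95

dQ/dP = −0.00611·Q = -62.5394. At P = 156, Q = 10235.6.
Ed = (dQ/dP)·(P/Q) = (-62.5394) × (156/10235.6) = -0.9531…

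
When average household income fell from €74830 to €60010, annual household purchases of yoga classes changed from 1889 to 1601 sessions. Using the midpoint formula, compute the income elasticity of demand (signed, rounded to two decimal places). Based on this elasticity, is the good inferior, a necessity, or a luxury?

0.75; necessity

%ΔQ = (1601 − 1889)/[( 1889 + 1601)/2] = -288/1745 = -0.165042…
%ΔIncome = (60010 − 74830)/[( 74830 + 60010)/2] = -14820/67420 = -0.219816…
E_income = (-288/1745) / (-14820/67420) = 0.7508…
0 < E_income < 1 ⇒ normal good, necessity.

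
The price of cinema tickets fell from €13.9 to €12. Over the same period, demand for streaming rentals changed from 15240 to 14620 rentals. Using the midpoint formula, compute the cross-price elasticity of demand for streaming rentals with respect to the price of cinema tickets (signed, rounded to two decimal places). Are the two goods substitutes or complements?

0.28; substitutes

%ΔQ_{streaming rentals} = (14620 − 15240)/avg = -620/14930 = -0.041527…
%ΔP_{cinema tickets} = (12 − 13.9)/avg = -1.9/12.95 = -0.146718…
E_cross = (-620/14930) / (-1.9/12.95) = 0.2830…
E_cross > 0 ⇒ the goods are substitutes.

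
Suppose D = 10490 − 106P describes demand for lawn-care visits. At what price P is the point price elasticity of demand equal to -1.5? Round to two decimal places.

59.38

Ed = −106P/(10490 − 106P). Set this equal to -1.5:
106P = 1.5·(10490 − 106P) ⇒ 106P(1 + 1.5) = 1.5·10490
P = 1.5·10490 / (106·2.5) = 59.3773…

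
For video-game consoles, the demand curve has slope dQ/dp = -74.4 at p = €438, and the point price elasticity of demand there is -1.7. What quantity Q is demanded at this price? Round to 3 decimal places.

Ed = (dQ/dp)·(p/Q) ⇒ Q = (dQ/dp)·p/Ed = (-74.4)·438/(-1.7) = 19168.94117…

19168.941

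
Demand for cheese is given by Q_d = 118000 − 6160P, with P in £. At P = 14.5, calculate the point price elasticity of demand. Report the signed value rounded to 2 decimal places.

-3.11

dQ_d/dP = −6160. At P = 14.5, Q_d = 118000 − 6160(14.5) = 28680.
Ed = (dQ_d/dP)·(P/Q_d) = −6160 × (14.5/28680) = -3.1143…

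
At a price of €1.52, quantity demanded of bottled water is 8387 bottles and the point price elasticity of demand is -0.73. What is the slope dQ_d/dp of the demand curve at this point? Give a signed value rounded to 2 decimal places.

Ed = (dQ_d/dp)·(p/Q_d) ⇒ dQ_d/dp = Ed·Q_d/p = (-0.73)·8387/1.52 = -4027.9671…

-4027.97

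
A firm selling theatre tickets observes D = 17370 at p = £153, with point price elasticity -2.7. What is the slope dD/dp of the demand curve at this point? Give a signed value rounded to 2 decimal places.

Ed = (dD/dp)·(p/D) ⇒ dD/dp = Ed·D/p = (-2.7)·17370/153 = -306.5294…

-306.53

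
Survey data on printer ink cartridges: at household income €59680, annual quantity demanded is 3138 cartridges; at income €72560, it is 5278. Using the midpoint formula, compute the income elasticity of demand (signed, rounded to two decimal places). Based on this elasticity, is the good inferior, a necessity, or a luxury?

2.61; luxury

%ΔQ = (5278 − 3138)/[( 3138 + 5278)/2] = 2140/4208 = 0.508555…
%ΔIncome = (72560 − 59680)/[( 59680 + 72560)/2] = 12880/66120 = 0.194797…
E_income = (2140/4208) / (12880/66120) = 2.6106…
E_income > 1 ⇒ normal good, luxury.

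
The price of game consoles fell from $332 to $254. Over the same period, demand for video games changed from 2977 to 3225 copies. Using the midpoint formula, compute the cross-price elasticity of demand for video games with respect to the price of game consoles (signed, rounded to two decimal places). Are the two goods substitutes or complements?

-0.30; complements

%ΔQ_{video games} = (3225 − 2977)/avg = 248/3101 = 0.079974…
%ΔP_{game consoles} = (254 − 332)/avg = -78/293 = -0.266211…
E_cross = (248/3101) / (-78/293) = -0.3004…
E_cross < 0 ⇒ the goods are complements.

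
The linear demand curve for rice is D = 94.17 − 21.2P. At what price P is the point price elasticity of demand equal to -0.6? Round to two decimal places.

1.67

Ed = −21.2P/(94.17 − 21.2P). Set this equal to -0.6:
21.2P = 0.6·(94.17 − 21.2P) ⇒ 21.2P(1 + 0.6) = 0.6·94.17
P = 0.6·94.17 / (21.2·1.6) = 1.6657…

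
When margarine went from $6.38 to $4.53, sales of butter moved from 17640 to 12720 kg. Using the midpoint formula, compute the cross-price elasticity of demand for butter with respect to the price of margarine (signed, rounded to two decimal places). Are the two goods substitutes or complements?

%ΔQ_{butter} = (12720 − 17640)/avg = -4920/15180 = -0.324110…
%ΔP_{margarine} = (4.53 − 6.38)/avg = -1.85/5.455 = -0.339138…
E_cross = (-4920/15180) / (-1.85/5.455) = 0.9556…
E_cross > 0 ⇒ the goods are substitutes.

0.96; substitutes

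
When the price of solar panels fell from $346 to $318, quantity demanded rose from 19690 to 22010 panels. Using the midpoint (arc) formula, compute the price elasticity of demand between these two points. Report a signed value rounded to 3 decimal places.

%ΔQ = (22010 − 19690) / [(19690 + 22010)/2] = 2320/20850 = 0.111270…
%ΔP = (318 − 346) / [(346 + 318)/2] = -28/332 = -0.084337…
Arc Ed = %ΔQ / %ΔP = (2320/20850) / (-28/332) = -1.31935…

-1.319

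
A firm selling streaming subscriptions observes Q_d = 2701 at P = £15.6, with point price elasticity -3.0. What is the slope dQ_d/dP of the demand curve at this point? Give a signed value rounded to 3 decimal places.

-519.423

Ed = (dQ_d/dP)·(P/Q_d) ⇒ dQ_d/dP = Ed·Q_d/P = (-3.0)·2701/15.6 = -519.42307…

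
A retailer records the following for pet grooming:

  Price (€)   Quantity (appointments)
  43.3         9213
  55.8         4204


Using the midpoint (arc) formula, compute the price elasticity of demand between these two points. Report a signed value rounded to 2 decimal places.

%ΔQ = (4204 − 9213) / [(9213 + 4204)/2] = -5009/6708.5 = -0.746664…
%ΔP = (55.8 − 43.3) / [(43.3 + 55.8)/2] = 12.5/49.55 = 0.252270…
Arc Ed = %ΔQ / %ΔP = (-5009/6708.5) / (12.5/49.55) = -2.9597…

-2.96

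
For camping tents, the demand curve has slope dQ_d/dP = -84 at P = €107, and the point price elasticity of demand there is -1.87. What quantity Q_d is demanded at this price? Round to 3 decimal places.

4806.417

Ed = (dQ_d/dP)·(P/Q_d) ⇒ Q_d = (dQ_d/dP)·P/Ed = (-84)·107/(-1.87) = 4806.41711…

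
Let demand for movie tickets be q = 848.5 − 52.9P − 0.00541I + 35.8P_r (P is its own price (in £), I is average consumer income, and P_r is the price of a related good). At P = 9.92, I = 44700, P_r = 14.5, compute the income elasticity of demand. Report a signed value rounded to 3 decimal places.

At the given values, q = 848.5 − 52.9(9.92) − 0.00541(44700) + 35.8(14.5) = 601.005.
∂q/∂I = -0.00541.
E = (-0.00541) × (44700/601.005) = -0.40237…

-0.402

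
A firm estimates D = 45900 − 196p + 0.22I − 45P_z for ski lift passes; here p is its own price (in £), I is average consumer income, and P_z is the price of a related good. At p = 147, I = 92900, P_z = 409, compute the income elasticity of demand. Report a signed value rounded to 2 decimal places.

At the given values, D = 45900 − 196(147) + 0.22(92900) − 45(409) = 19121.
∂D/∂I = 0.22.
E = (0.22) × (92900/19121) = 1.0688…

1.07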